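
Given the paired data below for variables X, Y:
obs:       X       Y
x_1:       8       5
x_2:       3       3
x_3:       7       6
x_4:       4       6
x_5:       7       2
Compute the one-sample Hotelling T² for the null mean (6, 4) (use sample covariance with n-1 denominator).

Step 1 — sample mean vector:
  mean(X) = (8 + 3 + 7 + 4 + 7) / 5 = 29/5 = 5.8
  mean(Y) = (5 + 3 + 6 + 6 + 2) / 5 = 22/5 = 4.4
  x̄ = (5.8, 4.4),  deviation x̄ - mu_0 = (5.8, 4.4) - (6, 4) = (-0.2, 0.4).

Step 2 — sample covariance matrix, S[i,j] = (1/(n-1)) · Σ_k (x_{k,i} - mean_i) · (x_{k,j} - mean_j), divisor n-1 = 4:
  S[X,X] = ((2.2)·(2.2) + (-2.8)·(-2.8) + (1.2)·(1.2) + (-1.8)·(-1.8) + (1.2)·(1.2)) / 4 = 18.8/4 = 4.7
  S[X,Y] = ((2.2)·(0.6) + (-2.8)·(-1.4) + (1.2)·(1.6) + (-1.8)·(1.6) + (1.2)·(-2.4)) / 4 = 1.4/4 = 0.35
  S[Y,Y] = ((0.6)·(0.6) + (-1.4)·(-1.4) + (1.6)·(1.6) + (1.6)·(1.6) + (-2.4)·(-2.4)) / 4 = 13.2/4 = 3.3
  S = [[4.7, 0.35],
 [0.35, 3.3]].

Step 3 — invert S. det(S) = 4.7·3.3 - (0.35)² = 15.3875.
  S^{-1} = (1/det) · [[d, -b], [-b, a]] = [[0.2145, -0.0227],
 [-0.0227, 0.3054]].

Step 4 — quadratic form (x̄ - mu_0)^T · S^{-1} · (x̄ - mu_0):
  S^{-1} · (x̄ - mu_0) = (-0.052, 0.1267),
  (x̄ - mu_0)^T · [...] = (-0.2)·(-0.052) + (0.4)·(0.1267) = 0.0611.

Step 5 — scale by n: T² = 5 · 0.0611 = 0.3054.

T² ≈ 0.3054


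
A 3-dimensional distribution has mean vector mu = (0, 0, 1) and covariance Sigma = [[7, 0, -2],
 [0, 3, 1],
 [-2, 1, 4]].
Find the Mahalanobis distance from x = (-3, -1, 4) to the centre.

Step 1 — centre the observation: (x - mu) = (-3, -1, 3).

Step 2 — invert Sigma (cofactor / det for 3×3, or solve directly):
  Sigma^{-1} = [[0.1692, -0.0308, 0.0923],
 [-0.0308, 0.3692, -0.1077],
 [0.0923, -0.1077, 0.3231]].

Step 3 — form the quadratic (x - mu)^T · Sigma^{-1} · (x - mu):
  Sigma^{-1} · (x - mu) = (-0.2, -0.6, 0.8).
  (x - mu)^T · [Sigma^{-1} · (x - mu)] = (-3)·(-0.2) + (-1)·(-0.6) + (3)·(0.8) = 3.6.

Step 4 — take square root: d = √(3.6) ≈ 1.8974.

d(x, mu) = √(3.6) ≈ 1.8974


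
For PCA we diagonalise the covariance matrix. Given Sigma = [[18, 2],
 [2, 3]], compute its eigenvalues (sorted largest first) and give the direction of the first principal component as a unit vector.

Step 1 — characteristic polynomial of 2×2 Sigma:
  det(Sigma - λI) = λ² - trace · λ + det = 0.
  trace = 18 + 3 = 21, det = 18·3 - (2)² = 50.
Step 2 — discriminant:
  Δ = trace² - 4·det = 441 - 200 = 241.
Step 3 — eigenvalues:
  λ = (trace ± √Δ)/2 = (21 ± 15.5242)/2,
  λ_1 = 18.2621,  λ_2 = 2.7379.

Step 4 — unit eigenvector for λ_1: solve (Sigma - λ_1 I)v = 0. First row:
  (18 - 18.2621)·v_x + (2)·v_y = 0, i.e. (-0.2621)·v_x + (2)·v_y = 0,
  so v ∝ (b, λ_1 - a) = (2, 0.2621) = u.
  ||u|| = √((2)² + (0.2621)²) = √(4.0687) ≈ 2.0171,
  v_1 = u/||u|| ≈ (0.9915, 0.1299) (||v_1|| = 1).

λ_1 = 18.2621,  λ_2 = 2.7379;  v_1 ≈ (0.9915, 0.1299)


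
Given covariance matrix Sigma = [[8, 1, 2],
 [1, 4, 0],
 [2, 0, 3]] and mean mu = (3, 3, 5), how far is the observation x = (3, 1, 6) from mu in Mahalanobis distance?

Step 1 — centre the observation: (x - mu) = (0, -2, 1).

Step 2 — invert Sigma (cofactor / det for 3×3, or solve directly):
  Sigma^{-1} = [[0.1558, -0.039, -0.1039],
 [-0.039, 0.2597, 0.026],
 [-0.1039, 0.026, 0.4026]].

Step 3 — form the quadratic (x - mu)^T · Sigma^{-1} · (x - mu):
  Sigma^{-1} · (x - mu) = (-0.026, -0.4935, 0.3506).
  (x - mu)^T · [Sigma^{-1} · (x - mu)] = (0)·(-0.026) + (-2)·(-0.4935) + (1)·(0.3506) = 1.3377.

Step 4 — take square root: d = √(1.3377) ≈ 1.1566.

d(x, mu) = √(1.3377) ≈ 1.1566


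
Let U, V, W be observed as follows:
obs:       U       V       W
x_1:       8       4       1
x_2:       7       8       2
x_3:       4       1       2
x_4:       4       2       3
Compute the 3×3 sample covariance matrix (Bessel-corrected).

Step 1 — column means:
  mean(U) = (8 + 7 + 4 + 4) / 4 = 23/4 = 5.75
  mean(V) = (4 + 8 + 1 + 2) / 4 = 15/4 = 3.75
  mean(W) = (1 + 2 + 2 + 3) / 4 = 8/4 = 2

Step 2 — sample covariance S[i,j] = (1/(n-1)) · Σ_k (x_{k,i} - mean_i) · (x_{k,j} - mean_j), with n-1 = 3.
  S[U,U] = ((2.25)·(2.25) + (1.25)·(1.25) + (-1.75)·(-1.75) + (-1.75)·(-1.75)) / 3 = 12.75/3 = 4.25
  S[U,V] = ((2.25)·(0.25) + (1.25)·(4.25) + (-1.75)·(-2.75) + (-1.75)·(-1.75)) / 3 = 13.75/3 = 4.5833
  S[U,W] = ((2.25)·(-1) + (1.25)·(0) + (-1.75)·(0) + (-1.75)·(1)) / 3 = -4/3 = -1.3333
  S[V,V] = ((0.25)·(0.25) + (4.25)·(4.25) + (-2.75)·(-2.75) + (-1.75)·(-1.75)) / 3 = 28.75/3 = 9.5833
  S[V,W] = ((0.25)·(-1) + (4.25)·(0) + (-2.75)·(0) + (-1.75)·(1)) / 3 = -2/3 = -0.6667
  S[W,W] = ((-1)·(-1) + (0)·(0) + (0)·(0) + (1)·(1)) / 3 = 2/3 = 0.6667

S is symmetric (S[j,i] = S[i,j]). Assembling:

S = [[4.25, 4.5833, -1.3333],
 [4.5833, 9.5833, -0.6667],
 [-1.3333, -0.6667, 0.6667]]


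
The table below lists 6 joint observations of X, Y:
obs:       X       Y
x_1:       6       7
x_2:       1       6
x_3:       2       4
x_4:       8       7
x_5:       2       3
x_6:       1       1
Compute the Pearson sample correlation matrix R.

Step 1 — column means:
  mean(X) = (6 + 1 + 2 + 8 + 2 + 1) / 6 = 20/6 = 3.3333
  mean(Y) = (7 + 6 + 4 + 7 + 3 + 1) / 6 = 28/6 = 4.6667

Step 2 — sample variances and covariances s[i,j] = (1/(n-1)) · Σ_k (x_{k,i} - mean_i) · (x_{k,j} - mean_j), with n-1 = 5:
  s[X,X] = ((2.6667)·(2.6667) + (-2.3333)·(-2.3333) + (-1.3333)·(-1.3333) + (4.6667)·(4.6667) + (-1.3333)·(-1.3333) + (-2.3333)·(-2.3333)) / 5 = 43.3333/5 = 8.6667
  s[X,Y] = ((2.6667)·(2.3333) + (-2.3333)·(1.3333) + (-1.3333)·(-0.6667) + (4.6667)·(2.3333) + (-1.3333)·(-1.6667) + (-2.3333)·(-3.6667)) / 5 = 25.6667/5 = 5.1333
  s[Y,Y] = ((2.3333)·(2.3333) + (1.3333)·(1.3333) + (-0.6667)·(-0.6667) + (2.3333)·(2.3333) + (-1.6667)·(-1.6667) + (-3.6667)·(-3.6667)) / 5 = 29.3333/5 = 5.8667
  Sample standard deviations s_i = √(s[i,i]):
  s(X) = √(8.6667) = 2.9439
  s(Y) = √(5.8667) = 2.4221

Step 3 — r_{ij} = s_{ij} / (s_i · s_j):
  r[X,X] = 1 (diagonal).
  r[X,Y] = 5.1333 / (2.9439 · 2.4221) = 5.1333 / 7.1305 = 0.7199
  r[Y,Y] = 1 (diagonal).

R is symmetric with unit diagonal. Assembling:

R = [[1, 0.7199],
 [0.7199, 1]]


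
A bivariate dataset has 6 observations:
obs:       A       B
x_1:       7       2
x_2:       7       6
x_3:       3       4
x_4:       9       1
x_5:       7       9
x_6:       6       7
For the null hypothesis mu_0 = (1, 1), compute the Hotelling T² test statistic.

Step 1 — sample mean vector:
  mean(A) = (7 + 7 + 3 + 9 + 7 + 6) / 6 = 39/6 = 6.5
  mean(B) = (2 + 6 + 4 + 1 + 9 + 7) / 6 = 29/6 = 4.8333
  x̄ = (6.5, 4.8333),  deviation x̄ - mu_0 = (6.5, 4.8333) - (1, 1) = (5.5, 3.8333).

Step 2 — sample covariance matrix, S[i,j] = (1/(n-1)) · Σ_k (x_{k,i} - mean_i) · (x_{k,j} - mean_j), divisor n-1 = 5:
  S[A,A] = ((0.5)·(0.5) + (0.5)·(0.5) + (-3.5)·(-3.5) + (2.5)·(2.5) + (0.5)·(0.5) + (-0.5)·(-0.5)) / 5 = 19.5/5 = 3.9
  S[A,B] = ((0.5)·(-2.8333) + (0.5)·(1.1667) + (-3.5)·(-0.8333) + (2.5)·(-3.8333) + (0.5)·(4.1667) + (-0.5)·(2.1667)) / 5 = -6.5/5 = -1.3
  S[B,B] = ((-2.8333)·(-2.8333) + (1.1667)·(1.1667) + (-0.8333)·(-0.8333) + (-3.8333)·(-3.8333) + (4.1667)·(4.1667) + (2.1667)·(2.1667)) / 5 = 46.8333/5 = 9.3667
  S = [[3.9, -1.3],
 [-1.3, 9.3667]].

Step 3 — invert S. det(S) = 3.9·9.3667 - (-1.3)² = 34.84.
  S^{-1} = (1/det) · [[d, -b], [-b, a]] = [[0.2688, 0.0373],
 [0.0373, 0.1119]].

Step 4 — quadratic form (x̄ - mu_0)^T · S^{-1} · (x̄ - mu_0):
  S^{-1} · (x̄ - mu_0) = (1.6217, 0.6343),
  (x̄ - mu_0)^T · [...] = (5.5)·(1.6217) + (3.8333)·(0.6343) = 11.3509.

Step 5 — scale by n: T² = 6 · 11.3509 = 68.1056.

T² ≈ 68.1056


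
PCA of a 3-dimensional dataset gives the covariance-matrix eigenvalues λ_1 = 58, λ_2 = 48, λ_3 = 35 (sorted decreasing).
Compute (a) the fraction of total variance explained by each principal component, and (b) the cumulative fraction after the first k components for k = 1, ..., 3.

Step 1 — total variance = trace(Sigma) = Σ λ_i = 58 + 48 + 35 = 141.

Step 2 — fraction explained by component i = λ_i / Σ λ:
  PC1: 58/141 = 0.4113
  PC2: 48/141 = 0.3404
  PC3: 35/141 = 0.2482

Step 3 — cumulative fraction after k components = (λ_1 + ... + λ_k) / Σ λ:
  k = 1: 58/141 = 0.4113
  k = 2: (58 + 48)/141 = 106/141 = 0.7518
  k = 3: (58 + 48 + 35)/141 = 141/141 = 1

Summary (fraction, with percent):

explained: PC1 0.4113 (41.13%), PC2 0.3404 (34.04%), PC3 0.2482 (24.82%);  cumulative: 0.4113, 0.7518, 1


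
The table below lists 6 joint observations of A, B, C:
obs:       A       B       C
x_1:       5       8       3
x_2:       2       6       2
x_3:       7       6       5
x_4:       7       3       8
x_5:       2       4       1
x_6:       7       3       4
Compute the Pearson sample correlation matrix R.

Step 1 — column means:
  mean(A) = (5 + 2 + 7 + 7 + 2 + 7) / 6 = 30/6 = 5
  mean(B) = (8 + 6 + 6 + 3 + 4 + 3) / 6 = 30/6 = 5
  mean(C) = (3 + 2 + 5 + 8 + 1 + 4) / 6 = 23/6 = 3.8333

Step 2 — sample variances and covariances s[i,j] = (1/(n-1)) · Σ_k (x_{k,i} - mean_i) · (x_{k,j} - mean_j), with n-1 = 5:
  s[A,A] = ((0)·(0) + (-3)·(-3) + (2)·(2) + (2)·(2) + (-3)·(-3) + (2)·(2)) / 5 = 30/5 = 6
  s[A,B] = ((0)·(3) + (-3)·(1) + (2)·(1) + (2)·(-2) + (-3)·(-1) + (2)·(-2)) / 5 = -6/5 = -1.2
  s[A,C] = ((0)·(-0.8333) + (-3)·(-1.8333) + (2)·(1.1667) + (2)·(4.1667) + (-3)·(-2.8333) + (2)·(0.1667)) / 5 = 25/5 = 5
  s[B,B] = ((3)·(3) + (1)·(1) + (1)·(1) + (-2)·(-2) + (-1)·(-1) + (-2)·(-2)) / 5 = 20/5 = 4
  s[B,C] = ((3)·(-0.8333) + (1)·(-1.8333) + (1)·(1.1667) + (-2)·(4.1667) + (-1)·(-2.8333) + (-2)·(0.1667)) / 5 = -9/5 = -1.8
  s[C,C] = ((-0.8333)·(-0.8333) + (-1.8333)·(-1.8333) + (1.1667)·(1.1667) + (4.1667)·(4.1667) + (-2.8333)·(-2.8333) + (0.1667)·(0.1667)) / 5 = 30.8333/5 = 6.1667
  Sample standard deviations s_i = √(s[i,i]):
  s(A) = √(6) = 2.4495
  s(B) = √(4) = 2
  s(C) = √(6.1667) = 2.4833

Step 3 — r_{ij} = s_{ij} / (s_i · s_j):
  r[A,A] = 1 (diagonal).
  r[A,B] = -1.2 / (2.4495 · 2) = -1.2 / 4.899 = -0.2449
  r[A,C] = 5 / (2.4495 · 2.4833) = 5 / 6.0828 = 0.822
  r[B,B] = 1 (diagonal).
  r[B,C] = -1.8 / (2 · 2.4833) = -1.8 / 4.9666 = -0.3624
  r[C,C] = 1 (diagonal).

R is symmetric with unit diagonal. Assembling:

R = [[1, -0.2449, 0.822],
 [-0.2449, 1, -0.3624],
 [0.822, -0.3624, 1]]


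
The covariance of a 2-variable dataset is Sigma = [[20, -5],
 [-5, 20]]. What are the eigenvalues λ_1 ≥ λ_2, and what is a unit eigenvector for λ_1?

Step 1 — characteristic polynomial of 2×2 Sigma:
  det(Sigma - λI) = λ² - trace · λ + det = 0.
  trace = 20 + 20 = 40, det = 20·20 - (-5)² = 375.
Step 2 — discriminant:
  Δ = trace² - 4·det = 1600 - 1500 = 100.
Step 3 — eigenvalues:
  λ = (trace ± √Δ)/2 = (40 ± 10)/2,
  λ_1 = 25,  λ_2 = 15.

Step 4 — unit eigenvector for λ_1: solve (Sigma - λ_1 I)v = 0. First row:
  (20 - 25)·v_x + (-5)·v_y = 0, i.e. (-5)·v_x + (-5)·v_y = 0,
  so v ∝ (b, λ_1 - a) = (-5, 5); multiply by -1 so the first entry is positive: u = (5, -5).
  ||u|| = √((5)² + (-5)²) = √(50) ≈ 7.0711,
  v_1 = u/||u|| ≈ (0.7071, -0.7071) (||v_1|| = 1).

λ_1 = 25,  λ_2 = 15;  v_1 ≈ (0.7071, -0.7071)


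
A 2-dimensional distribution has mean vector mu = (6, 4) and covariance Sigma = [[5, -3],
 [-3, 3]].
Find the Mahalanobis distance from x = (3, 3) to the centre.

Step 1 — centre the observation: (x - mu) = (-3, -1).

Step 2 — invert Sigma. det(Sigma) = 5·3 - (-3)² = 6.
  Sigma^{-1} = (1/det) · [[d, -b], [-b, a]] = [[0.5, 0.5],
 [0.5, 0.8333]].

Step 3 — form the quadratic (x - mu)^T · Sigma^{-1} · (x - mu):
  Sigma^{-1} · (x - mu) = (-2, -2.3333).
  (x - mu)^T · [Sigma^{-1} · (x - mu)] = (-3)·(-2) + (-1)·(-2.3333) = 8.3333.

Step 4 — take square root: d = √(8.3333) ≈ 2.8868.

d(x, mu) = √(8.3333) ≈ 2.8868


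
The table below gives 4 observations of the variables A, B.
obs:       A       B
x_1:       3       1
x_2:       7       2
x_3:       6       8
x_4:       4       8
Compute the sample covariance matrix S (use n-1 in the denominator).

Step 1 — column means:
  mean(A) = (3 + 7 + 6 + 4) / 4 = 20/4 = 5
  mean(B) = (1 + 2 + 8 + 8) / 4 = 19/4 = 4.75

Step 2 — sample covariance S[i,j] = (1/(n-1)) · Σ_k (x_{k,i} - mean_i) · (x_{k,j} - mean_j), with n-1 = 3.
  S[A,A] = ((-2)·(-2) + (2)·(2) + (1)·(1) + (-1)·(-1)) / 3 = 10/3 = 3.3333
  S[A,B] = ((-2)·(-3.75) + (2)·(-2.75) + (1)·(3.25) + (-1)·(3.25)) / 3 = 2/3 = 0.6667
  S[B,B] = ((-3.75)·(-3.75) + (-2.75)·(-2.75) + (3.25)·(3.25) + (3.25)·(3.25)) / 3 = 42.75/3 = 14.25

S is symmetric (S[j,i] = S[i,j]). Assembling:

S = [[3.3333, 0.6667],
 [0.6667, 14.25]]


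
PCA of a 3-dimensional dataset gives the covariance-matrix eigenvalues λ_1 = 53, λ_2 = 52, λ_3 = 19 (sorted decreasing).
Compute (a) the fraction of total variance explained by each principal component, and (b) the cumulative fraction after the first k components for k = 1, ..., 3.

Step 1 — total variance = trace(Sigma) = Σ λ_i = 53 + 52 + 19 = 124.

Step 2 — fraction explained by component i = λ_i / Σ λ:
  PC1: 53/124 = 0.4274
  PC2: 52/124 = 0.4194
  PC3: 19/124 = 0.1532

Step 3 — cumulative fraction after k components = (λ_1 + ... + λ_k) / Σ λ:
  k = 1: 53/124 = 0.4274
  k = 2: (53 + 52)/124 = 105/124 = 0.8468
  k = 3: (53 + 52 + 19)/124 = 124/124 = 1

Summary (fraction, with percent):

explained: PC1 0.4274 (42.74%), PC2 0.4194 (41.94%), PC3 0.1532 (15.32%);  cumulative: 0.4274, 0.8468, 1


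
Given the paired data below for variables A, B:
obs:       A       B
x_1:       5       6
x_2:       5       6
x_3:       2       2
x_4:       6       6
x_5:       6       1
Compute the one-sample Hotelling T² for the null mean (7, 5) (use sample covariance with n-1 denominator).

Step 1 — sample mean vector:
  mean(A) = (5 + 5 + 2 + 6 + 6) / 5 = 24/5 = 4.8
  mean(B) = (6 + 6 + 2 + 6 + 1) / 5 = 21/5 = 4.2
  x̄ = (4.8, 4.2),  deviation x̄ - mu_0 = (4.8, 4.2) - (7, 5) = (-2.2, -0.8).

Step 2 — sample covariance matrix, S[i,j] = (1/(n-1)) · Σ_k (x_{k,i} - mean_i) · (x_{k,j} - mean_j), divisor n-1 = 4:
  S[A,A] = ((0.2)·(0.2) + (0.2)·(0.2) + (-2.8)·(-2.8) + (1.2)·(1.2) + (1.2)·(1.2)) / 4 = 10.8/4 = 2.7
  S[A,B] = ((0.2)·(1.8) + (0.2)·(1.8) + (-2.8)·(-2.2) + (1.2)·(1.8) + (1.2)·(-3.2)) / 4 = 5.2/4 = 1.3
  S[B,B] = ((1.8)·(1.8) + (1.8)·(1.8) + (-2.2)·(-2.2) + (1.8)·(1.8) + (-3.2)·(-3.2)) / 4 = 24.8/4 = 6.2
  S = [[2.7, 1.3],
 [1.3, 6.2]].

Step 3 — invert S. det(S) = 2.7·6.2 - (1.3)² = 15.05.
  S^{-1} = (1/det) · [[d, -b], [-b, a]] = [[0.412, -0.0864],
 [-0.0864, 0.1794]].

Step 4 — quadratic form (x̄ - mu_0)^T · S^{-1} · (x̄ - mu_0):
  S^{-1} · (x̄ - mu_0) = (-0.8372, 0.0465),
  (x̄ - mu_0)^T · [...] = (-2.2)·(-0.8372) + (-0.8)·(0.0465) = 1.8047.

Step 5 — scale by n: T² = 5 · 1.8047 = 9.0233.

T² ≈ 9.0233


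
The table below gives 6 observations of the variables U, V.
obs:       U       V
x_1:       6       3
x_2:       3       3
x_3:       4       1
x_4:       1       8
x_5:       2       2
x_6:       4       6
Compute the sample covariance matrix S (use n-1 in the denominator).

Step 1 — column means:
  mean(U) = (6 + 3 + 4 + 1 + 2 + 4) / 6 = 20/6 = 3.3333
  mean(V) = (3 + 3 + 1 + 8 + 2 + 6) / 6 = 23/6 = 3.8333

Step 2 — sample covariance S[i,j] = (1/(n-1)) · Σ_k (x_{k,i} - mean_i) · (x_{k,j} - mean_j), with n-1 = 5.
  S[U,U] = ((2.6667)·(2.6667) + (-0.3333)·(-0.3333) + (0.6667)·(0.6667) + (-2.3333)·(-2.3333) + (-1.3333)·(-1.3333) + (0.6667)·(0.6667)) / 5 = 15.3333/5 = 3.0667
  S[U,V] = ((2.6667)·(-0.8333) + (-0.3333)·(-0.8333) + (0.6667)·(-2.8333) + (-2.3333)·(4.1667) + (-1.3333)·(-1.8333) + (0.6667)·(2.1667)) / 5 = -9.6667/5 = -1.9333
  S[V,V] = ((-0.8333)·(-0.8333) + (-0.8333)·(-0.8333) + (-2.8333)·(-2.8333) + (4.1667)·(4.1667) + (-1.8333)·(-1.8333) + (2.1667)·(2.1667)) / 5 = 34.8333/5 = 6.9667

S is symmetric (S[j,i] = S[i,j]). Assembling:

S = [[3.0667, -1.9333],
 [-1.9333, 6.9667]]


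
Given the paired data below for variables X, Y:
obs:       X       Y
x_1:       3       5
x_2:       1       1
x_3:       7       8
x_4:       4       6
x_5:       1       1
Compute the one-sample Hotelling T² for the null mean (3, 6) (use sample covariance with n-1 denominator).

Step 1 — sample mean vector:
  mean(X) = (3 + 1 + 7 + 4 + 1) / 5 = 16/5 = 3.2
  mean(Y) = (5 + 1 + 8 + 6 + 1) / 5 = 21/5 = 4.2
  x̄ = (3.2, 4.2),  deviation x̄ - mu_0 = (3.2, 4.2) - (3, 6) = (0.2, -1.8).

Step 2 — sample covariance matrix, S[i,j] = (1/(n-1)) · Σ_k (x_{k,i} - mean_i) · (x_{k,j} - mean_j), divisor n-1 = 4:
  S[X,X] = ((-0.2)·(-0.2) + (-2.2)·(-2.2) + (3.8)·(3.8) + (0.8)·(0.8) + (-2.2)·(-2.2)) / 4 = 24.8/4 = 6.2
  S[X,Y] = ((-0.2)·(0.8) + (-2.2)·(-3.2) + (3.8)·(3.8) + (0.8)·(1.8) + (-2.2)·(-3.2)) / 4 = 29.8/4 = 7.45
  S[Y,Y] = ((0.8)·(0.8) + (-3.2)·(-3.2) + (3.8)·(3.8) + (1.8)·(1.8) + (-3.2)·(-3.2)) / 4 = 38.8/4 = 9.7
  S = [[6.2, 7.45],
 [7.45, 9.7]].

Step 3 — invert S. det(S) = 6.2·9.7 - (7.45)² = 4.6375.
  S^{-1} = (1/det) · [[d, -b], [-b, a]] = [[2.0916, -1.6065],
 [-1.6065, 1.3369]].

Step 4 — quadratic form (x̄ - mu_0)^T · S^{-1} · (x̄ - mu_0):
  S^{-1} · (x̄ - mu_0) = (3.31, -2.7278),
  (x̄ - mu_0)^T · [...] = (0.2)·(3.31) + (-1.8)·(-2.7278) = 5.572.

Step 5 — scale by n: T² = 5 · 5.572 = 27.8598.

T² ≈ 27.8598


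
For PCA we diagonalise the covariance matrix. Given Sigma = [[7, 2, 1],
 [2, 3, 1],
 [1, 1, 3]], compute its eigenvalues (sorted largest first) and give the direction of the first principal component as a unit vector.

Step 1 — characteristic polynomial p(λ) = det(λI - Sigma) = λ³ - tr·λ² + c_1·λ - det, where tr = trace, c_1 = sum of the principal 2×2 minors, det = det(Sigma):
  tr = 7 + 3 + 3 = 13,
  c_1 = (7·3 - (2)²) + (7·3 - (1)²) + (3·3 - (1)²) = 17 + 20 + 8 = 45,
  det = 7·(3·3 - (1)²) - (2)·((2)·3 - (1)·(1)) + (1)·((2)·(1) - 3·(1)) = 7·(8) - (2)·(5) + (1)·(-1) = 45.
  So p(λ) = λ³ - 13λ² + 45λ - 45.
Step 2 — look for an integer root (rational root theorem: any rational root is an integer divisor of 45). Testing λ = 3:
  p(3) = 27 - 117 + 135 - 45 = 0  ✓
  Dividing out (λ - 3): p(λ) = (λ - 3)(λ² - 10λ + 15).
Step 3 — remaining eigenvalues from the quadratic λ² - 10λ + 15 = 0:
  Δ = 10² - 4·15 = 100 - 60 = 40,  λ = (10 ± √40)/2 = (10 ± 6.3246)/2 ≈ 8.1623 or 1.8377.
  Sorted: λ_1 = 8.1623,  λ_2 = 3,  λ_3 = 1.8377  (check: sum = 13 = tr ✓).

Step 4 — unit eigenvector for λ_1 ≈ 8.1623: v spans the null space of (Sigma - λ_1 I), whose rows are
  r_1 = (-1.1623, 2, 1),  r_2 = (2, -5.1623, 1),  r_3 = (1, 1, -5.1623).
  v is orthogonal to every row, so take v ∝ r_1 × r_2 = ((2)·(1) - (1)·(-5.1623), (1)·(2) - (-1.1623)·(1), (-1.1623)·(-5.1623) - (2)·(2)) ≈ (7.1623, 3.1623, 2).
  Let u = (7.1623, 3.1623, 2).
  ||u|| = √((7.1623)² + (3.1623)² + (2)²) = √(65.2982) ≈ 8.0807,  v_1 = u/||u|| ≈ (0.8863, 0.3913, 0.2475) (||v_1|| = 1).

λ_1 = 8.1623,  λ_2 = 3,  λ_3 = 1.8377;  v_1 ≈ (0.8863, 0.3913, 0.2475)


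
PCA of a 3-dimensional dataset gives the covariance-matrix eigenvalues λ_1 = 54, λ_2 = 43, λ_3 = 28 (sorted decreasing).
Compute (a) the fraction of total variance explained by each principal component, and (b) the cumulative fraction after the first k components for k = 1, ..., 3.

Step 1 — total variance = trace(Sigma) = Σ λ_i = 54 + 43 + 28 = 125.

Step 2 — fraction explained by component i = λ_i / Σ λ:
  PC1: 54/125 = 0.432
  PC2: 43/125 = 0.344
  PC3: 28/125 = 0.224

Step 3 — cumulative fraction after k components = (λ_1 + ... + λ_k) / Σ λ:
  k = 1: 54/125 = 0.432
  k = 2: (54 + 43)/125 = 97/125 = 0.776
  k = 3: (54 + 43 + 28)/125 = 125/125 = 1

Summary (fraction, with percent):

explained: PC1 0.432 (43.2%), PC2 0.344 (34.4%), PC3 0.224 (22.4%);  cumulative: 0.432, 0.776, 1


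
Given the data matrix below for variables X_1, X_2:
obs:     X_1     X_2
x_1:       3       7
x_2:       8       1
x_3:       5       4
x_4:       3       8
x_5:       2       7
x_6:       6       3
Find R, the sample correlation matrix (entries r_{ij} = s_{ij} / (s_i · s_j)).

Step 1 — column means:
  mean(X_1) = (3 + 8 + 5 + 3 + 2 + 6) / 6 = 27/6 = 4.5
  mean(X_2) = (7 + 1 + 4 + 8 + 7 + 3) / 6 = 30/6 = 5

Step 2 — sample variances and covariances s[i,j] = (1/(n-1)) · Σ_k (x_{k,i} - mean_i) · (x_{k,j} - mean_j), with n-1 = 5:
  s[X_1,X_1] = ((-1.5)·(-1.5) + (3.5)·(3.5) + (0.5)·(0.5) + (-1.5)·(-1.5) + (-2.5)·(-2.5) + (1.5)·(1.5)) / 5 = 25.5/5 = 5.1
  s[X_1,X_2] = ((-1.5)·(2) + (3.5)·(-4) + (0.5)·(-1) + (-1.5)·(3) + (-2.5)·(2) + (1.5)·(-2)) / 5 = -30/5 = -6
  s[X_2,X_2] = ((2)·(2) + (-4)·(-4) + (-1)·(-1) + (3)·(3) + (2)·(2) + (-2)·(-2)) / 5 = 38/5 = 7.6
  Sample standard deviations s_i = √(s[i,i]):
  s(X_1) = √(5.1) = 2.2583
  s(X_2) = √(7.6) = 2.7568

Step 3 — r_{ij} = s_{ij} / (s_i · s_j):
  r[X_1,X_1] = 1 (diagonal).
  r[X_1,X_2] = -6 / (2.2583 · 2.7568) = -6 / 6.2258 = -0.9637
  r[X_2,X_2] = 1 (diagonal).

R is symmetric with unit diagonal. Assembling:

R = [[1, -0.9637],
 [-0.9637, 1]]


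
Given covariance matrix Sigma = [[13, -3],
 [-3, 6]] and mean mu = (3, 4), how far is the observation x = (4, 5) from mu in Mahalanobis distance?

Step 1 — centre the observation: (x - mu) = (1, 1).

Step 2 — invert Sigma. det(Sigma) = 13·6 - (-3)² = 69.
  Sigma^{-1} = (1/det) · [[d, -b], [-b, a]] = [[0.087, 0.0435],
 [0.0435, 0.1884]].

Step 3 — form the quadratic (x - mu)^T · Sigma^{-1} · (x - mu):
  Sigma^{-1} · (x - mu) = (0.1304, 0.2319).
  (x - mu)^T · [Sigma^{-1} · (x - mu)] = (1)·(0.1304) + (1)·(0.2319) = 0.3623.

Step 4 — take square root: d = √(0.3623) ≈ 0.6019.

d(x, mu) = √(0.3623) ≈ 0.6019


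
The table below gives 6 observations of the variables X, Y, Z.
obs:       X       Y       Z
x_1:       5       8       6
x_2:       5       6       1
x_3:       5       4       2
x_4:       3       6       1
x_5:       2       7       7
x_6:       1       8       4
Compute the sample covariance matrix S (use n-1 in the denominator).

Step 1 — column means:
  mean(X) = (5 + 5 + 5 + 3 + 2 + 1) / 6 = 21/6 = 3.5
  mean(Y) = (8 + 6 + 4 + 6 + 7 + 8) / 6 = 39/6 = 6.5
  mean(Z) = (6 + 1 + 2 + 1 + 7 + 4) / 6 = 21/6 = 3.5

Step 2 — sample covariance S[i,j] = (1/(n-1)) · Σ_k (x_{k,i} - mean_i) · (x_{k,j} - mean_j), with n-1 = 5.
  S[X,X] = ((1.5)·(1.5) + (1.5)·(1.5) + (1.5)·(1.5) + (-0.5)·(-0.5) + (-1.5)·(-1.5) + (-2.5)·(-2.5)) / 5 = 15.5/5 = 3.1
  S[X,Y] = ((1.5)·(1.5) + (1.5)·(-0.5) + (1.5)·(-2.5) + (-0.5)·(-0.5) + (-1.5)·(0.5) + (-2.5)·(1.5)) / 5 = -6.5/5 = -1.3
  S[X,Z] = ((1.5)·(2.5) + (1.5)·(-2.5) + (1.5)·(-1.5) + (-0.5)·(-2.5) + (-1.5)·(3.5) + (-2.5)·(0.5)) / 5 = -7.5/5 = -1.5
  S[Y,Y] = ((1.5)·(1.5) + (-0.5)·(-0.5) + (-2.5)·(-2.5) + (-0.5)·(-0.5) + (0.5)·(0.5) + (1.5)·(1.5)) / 5 = 11.5/5 = 2.3
  S[Y,Z] = ((1.5)·(2.5) + (-0.5)·(-2.5) + (-2.5)·(-1.5) + (-0.5)·(-2.5) + (0.5)·(3.5) + (1.5)·(0.5)) / 5 = 12.5/5 = 2.5
  S[Z,Z] = ((2.5)·(2.5) + (-2.5)·(-2.5) + (-1.5)·(-1.5) + (-2.5)·(-2.5) + (3.5)·(3.5) + (0.5)·(0.5)) / 5 = 33.5/5 = 6.7

S is symmetric (S[j,i] = S[i,j]). Assembling:

S = [[3.1, -1.3, -1.5],
 [-1.3, 2.3, 2.5],
 [-1.5, 2.5, 6.7]]


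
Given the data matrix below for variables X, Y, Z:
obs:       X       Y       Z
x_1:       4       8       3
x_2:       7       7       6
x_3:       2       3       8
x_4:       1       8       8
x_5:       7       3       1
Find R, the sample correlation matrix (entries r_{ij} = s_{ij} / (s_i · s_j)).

Step 1 — column means:
  mean(X) = (4 + 7 + 2 + 1 + 7) / 5 = 21/5 = 4.2
  mean(Y) = (8 + 7 + 3 + 8 + 3) / 5 = 29/5 = 5.8
  mean(Z) = (3 + 6 + 8 + 8 + 1) / 5 = 26/5 = 5.2

Step 2 — sample variances and covariances s[i,j] = (1/(n-1)) · Σ_k (x_{k,i} - mean_i) · (x_{k,j} - mean_j), with n-1 = 4:
  s[X,X] = ((-0.2)·(-0.2) + (2.8)·(2.8) + (-2.2)·(-2.2) + (-3.2)·(-3.2) + (2.8)·(2.8)) / 4 = 30.8/4 = 7.7
  s[X,Y] = ((-0.2)·(2.2) + (2.8)·(1.2) + (-2.2)·(-2.8) + (-3.2)·(2.2) + (2.8)·(-2.8)) / 4 = -5.8/4 = -1.45
  s[X,Z] = ((-0.2)·(-2.2) + (2.8)·(0.8) + (-2.2)·(2.8) + (-3.2)·(2.8) + (2.8)·(-4.2)) / 4 = -24.2/4 = -6.05
  s[Y,Y] = ((2.2)·(2.2) + (1.2)·(1.2) + (-2.8)·(-2.8) + (2.2)·(2.2) + (-2.8)·(-2.8)) / 4 = 26.8/4 = 6.7
  s[Y,Z] = ((2.2)·(-2.2) + (1.2)·(0.8) + (-2.8)·(2.8) + (2.2)·(2.8) + (-2.8)·(-4.2)) / 4 = 6.2/4 = 1.55
  s[Z,Z] = ((-2.2)·(-2.2) + (0.8)·(0.8) + (2.8)·(2.8) + (2.8)·(2.8) + (-4.2)·(-4.2)) / 4 = 38.8/4 = 9.7
  Sample standard deviations s_i = √(s[i,i]):
  s(X) = √(7.7) = 2.7749
  s(Y) = √(6.7) = 2.5884
  s(Z) = √(9.7) = 3.1145

Step 3 — r_{ij} = s_{ij} / (s_i · s_j):
  r[X,X] = 1 (diagonal).
  r[X,Y] = -1.45 / (2.7749 · 2.5884) = -1.45 / 7.1826 = -0.2019
  r[X,Z] = -6.05 / (2.7749 · 3.1145) = -6.05 / 8.6423 = -0.7
  r[Y,Y] = 1 (diagonal).
  r[Y,Z] = 1.55 / (2.5884 · 3.1145) = 1.55 / 8.0616 = 0.1923
  r[Z,Z] = 1 (diagonal).

R is symmetric with unit diagonal. Assembling:

R = [[1, -0.2019, -0.7],
 [-0.2019, 1, 0.1923],
 [-0.7, 0.1923, 1]]


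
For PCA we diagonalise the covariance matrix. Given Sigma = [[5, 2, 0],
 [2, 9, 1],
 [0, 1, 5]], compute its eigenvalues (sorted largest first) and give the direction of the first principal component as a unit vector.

Step 1 — characteristic polynomial p(λ) = det(λI - Sigma) = λ³ - tr·λ² + c_1·λ - det, where tr = trace, c_1 = sum of the principal 2×2 minors, det = det(Sigma):
  tr = 5 + 9 + 5 = 19,
  c_1 = (5·9 - (2)²) + (5·5 - (0)²) + (9·5 - (1)²) = 41 + 25 + 44 = 110,
  det = 5·(9·5 - (1)²) - (2)·((2)·5 - (1)·(0)) + (0)·((2)·(1) - 9·(0)) = 5·(44) - (2)·(10) + (0)·(2) = 200.
  So p(λ) = λ³ - 19λ² + 110λ - 200.
Step 2 — look for an integer root (rational root theorem: any rational root is an integer divisor of 200). Testing λ = 4:
  p(4) = 64 - 304 + 440 - 200 = 0  ✓
  Dividing out (λ - 4): p(λ) = (λ - 4)(λ² - 15λ + 50).
Step 3 — remaining eigenvalues from the quadratic λ² - 15λ + 50 = 0:
  Δ = 15² - 4·50 = 225 - 200 = 25,  λ = (15 ± √25)/2 = (15 ± 5)/2 = 10 or 5.
  Sorted: λ_1 = 10,  λ_2 = 5,  λ_3 = 4  (check: sum = 19 = tr ✓).

Step 4 — unit eigenvector for λ_1 = 10: v spans the null space of (Sigma - λ_1 I), whose rows are
  r_1 = (-5, 2, 0),  r_2 = (2, -1, 1),  r_3 = (0, 1, -5).
  v is orthogonal to every row, so take v ∝ r_1 × r_2 = ((2)·(1) - (0)·(-1), (0)·(2) - (-5)·(1), (-5)·(-1) - (2)·(2)) = (2, 5, 1).
  Let u = (2, 5, 1).
  ||u|| = √((2)² + (5)² + (1)²) = √(30) ≈ 5.4772,  v_1 = u/||u|| ≈ (0.3651, 0.9129, 0.1826) (||v_1|| = 1).

λ_1 = 10,  λ_2 = 5,  λ_3 = 4;  v_1 ≈ (0.3651, 0.9129, 0.1826)


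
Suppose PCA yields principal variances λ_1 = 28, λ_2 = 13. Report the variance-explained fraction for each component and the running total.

Step 1 — total variance = trace(Sigma) = Σ λ_i = 28 + 13 = 41.

Step 2 — fraction explained by component i = λ_i / Σ λ:
  PC1: 28/41 = 0.6829
  PC2: 13/41 = 0.3171

Step 3 — cumulative fraction after k components = (λ_1 + ... + λ_k) / Σ λ:
  k = 1: 28/41 = 0.6829
  k = 2: (28 + 13)/41 = 41/41 = 1

Summary (fraction, with percent):

explained: PC1 0.6829 (68.29%), PC2 0.3171 (31.71%);  cumulative: 0.6829, 1


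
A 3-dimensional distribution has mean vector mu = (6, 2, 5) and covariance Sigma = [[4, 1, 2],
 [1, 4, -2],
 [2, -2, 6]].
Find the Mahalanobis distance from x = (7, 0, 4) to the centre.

Step 1 — centre the observation: (x - mu) = (1, -2, -1).

Step 2 — invert Sigma (cofactor / det for 3×3, or solve directly):
  Sigma^{-1} = [[0.4, -0.2, -0.2],
 [-0.2, 0.4, 0.2],
 [-0.2, 0.2, 0.3]].

Step 3 — form the quadratic (x - mu)^T · Sigma^{-1} · (x - mu):
  Sigma^{-1} · (x - mu) = (1, -1.2, -0.9).
  (x - mu)^T · [Sigma^{-1} · (x - mu)] = (1)·(1) + (-2)·(-1.2) + (-1)·(-0.9) = 4.3.

Step 4 — take square root: d = √(4.3) ≈ 2.0736.

d(x, mu) = √(4.3) ≈ 2.0736


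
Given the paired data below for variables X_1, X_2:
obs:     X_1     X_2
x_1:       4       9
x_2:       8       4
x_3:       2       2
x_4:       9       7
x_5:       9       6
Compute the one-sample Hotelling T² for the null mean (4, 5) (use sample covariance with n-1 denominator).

Step 1 — sample mean vector:
  mean(X_1) = (4 + 8 + 2 + 9 + 9) / 5 = 32/5 = 6.4
  mean(X_2) = (9 + 4 + 2 + 7 + 6) / 5 = 28/5 = 5.6
  x̄ = (6.4, 5.6),  deviation x̄ - mu_0 = (6.4, 5.6) - (4, 5) = (2.4, 0.6).

Step 2 — sample covariance matrix, S[i,j] = (1/(n-1)) · Σ_k (x_{k,i} - mean_i) · (x_{k,j} - mean_j), divisor n-1 = 4:
  S[X_1,X_1] = ((-2.4)·(-2.4) + (1.6)·(1.6) + (-4.4)·(-4.4) + (2.6)·(2.6) + (2.6)·(2.6)) / 4 = 41.2/4 = 10.3
  S[X_1,X_2] = ((-2.4)·(3.4) + (1.6)·(-1.6) + (-4.4)·(-3.6) + (2.6)·(1.4) + (2.6)·(0.4)) / 4 = 9.8/4 = 2.45
  S[X_2,X_2] = ((3.4)·(3.4) + (-1.6)·(-1.6) + (-3.6)·(-3.6) + (1.4)·(1.4) + (0.4)·(0.4)) / 4 = 29.2/4 = 7.3
  S = [[10.3, 2.45],
 [2.45, 7.3]].

Step 3 — invert S. det(S) = 10.3·7.3 - (2.45)² = 69.1875.
  S^{-1} = (1/det) · [[d, -b], [-b, a]] = [[0.1055, -0.0354],
 [-0.0354, 0.1489]].

Step 4 — quadratic form (x̄ - mu_0)^T · S^{-1} · (x̄ - mu_0):
  S^{-1} · (x̄ - mu_0) = (0.232, 0.0043),
  (x̄ - mu_0)^T · [...] = (2.4)·(0.232) + (0.6)·(0.0043) = 0.5593.

Step 5 — scale by n: T² = 5 · 0.5593 = 2.7967.

T² ≈ 2.7967


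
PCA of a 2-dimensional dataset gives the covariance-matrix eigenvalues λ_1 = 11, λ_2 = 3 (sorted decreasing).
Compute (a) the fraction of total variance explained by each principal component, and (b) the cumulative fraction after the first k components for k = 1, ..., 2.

Step 1 — total variance = trace(Sigma) = Σ λ_i = 11 + 3 = 14.

Step 2 — fraction explained by component i = λ_i / Σ λ:
  PC1: 11/14 = 0.7857
  PC2: 3/14 = 0.2143

Step 3 — cumulative fraction after k components = (λ_1 + ... + λ_k) / Σ λ:
  k = 1: 11/14 = 0.7857
  k = 2: (11 + 3)/14 = 14/14 = 1

Summary (fraction, with percent):

explained: PC1 0.7857 (78.57%), PC2 0.2143 (21.43%);  cumulative: 0.7857, 1


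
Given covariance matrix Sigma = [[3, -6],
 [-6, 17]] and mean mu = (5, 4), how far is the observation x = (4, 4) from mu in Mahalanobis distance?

Step 1 — centre the observation: (x - mu) = (-1, 0).

Step 2 — invert Sigma. det(Sigma) = 3·17 - (-6)² = 15.
  Sigma^{-1} = (1/det) · [[d, -b], [-b, a]] = [[1.1333, 0.4],
 [0.4, 0.2]].

Step 3 — form the quadratic (x - mu)^T · Sigma^{-1} · (x - mu):
  Sigma^{-1} · (x - mu) = (-1.1333, -0.4).
  (x - mu)^T · [Sigma^{-1} · (x - mu)] = (-1)·(-1.1333) + (0)·(-0.4) = 1.1333.

Step 4 — take square root: d = √(1.1333) ≈ 1.0646.

d(x, mu) = √(1.1333) ≈ 1.0646


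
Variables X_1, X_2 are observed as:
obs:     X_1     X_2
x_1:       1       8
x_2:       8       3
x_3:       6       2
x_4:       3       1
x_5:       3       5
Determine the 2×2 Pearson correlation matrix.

Step 1 — column means:
  mean(X_1) = (1 + 8 + 6 + 3 + 3) / 5 = 21/5 = 4.2
  mean(X_2) = (8 + 3 + 2 + 1 + 5) / 5 = 19/5 = 3.8

Step 2 — sample variances and covariances s[i,j] = (1/(n-1)) · Σ_k (x_{k,i} - mean_i) · (x_{k,j} - mean_j), with n-1 = 4:
  s[X_1,X_1] = ((-3.2)·(-3.2) + (3.8)·(3.8) + (1.8)·(1.8) + (-1.2)·(-1.2) + (-1.2)·(-1.2)) / 4 = 30.8/4 = 7.7
  s[X_1,X_2] = ((-3.2)·(4.2) + (3.8)·(-0.8) + (1.8)·(-1.8) + (-1.2)·(-2.8) + (-1.2)·(1.2)) / 4 = -17.8/4 = -4.45
  s[X_2,X_2] = ((4.2)·(4.2) + (-0.8)·(-0.8) + (-1.8)·(-1.8) + (-2.8)·(-2.8) + (1.2)·(1.2)) / 4 = 30.8/4 = 7.7
  Sample standard deviations s_i = √(s[i,i]):
  s(X_1) = √(7.7) = 2.7749
  s(X_2) = √(7.7) = 2.7749

Step 3 — r_{ij} = s_{ij} / (s_i · s_j):
  r[X_1,X_1] = 1 (diagonal).
  r[X_1,X_2] = -4.45 / (2.7749 · 2.7749) = -4.45 / 7.7 = -0.5779
  r[X_2,X_2] = 1 (diagonal).

R is symmetric with unit diagonal. Assembling:

R = [[1, -0.5779],
 [-0.5779, 1]]


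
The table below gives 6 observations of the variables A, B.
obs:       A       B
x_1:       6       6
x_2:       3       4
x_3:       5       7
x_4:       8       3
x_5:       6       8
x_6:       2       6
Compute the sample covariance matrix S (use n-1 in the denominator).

Step 1 — column means:
  mean(A) = (6 + 3 + 5 + 8 + 6 + 2) / 6 = 30/6 = 5
  mean(B) = (6 + 4 + 7 + 3 + 8 + 6) / 6 = 34/6 = 5.6667

Step 2 — sample covariance S[i,j] = (1/(n-1)) · Σ_k (x_{k,i} - mean_i) · (x_{k,j} - mean_j), with n-1 = 5.
  S[A,A] = ((1)·(1) + (-2)·(-2) + (0)·(0) + (3)·(3) + (1)·(1) + (-3)·(-3)) / 5 = 24/5 = 4.8
  S[A,B] = ((1)·(0.3333) + (-2)·(-1.6667) + (0)·(1.3333) + (3)·(-2.6667) + (1)·(2.3333) + (-3)·(0.3333)) / 5 = -3/5 = -0.6
  S[B,B] = ((0.3333)·(0.3333) + (-1.6667)·(-1.6667) + (1.3333)·(1.3333) + (-2.6667)·(-2.6667) + (2.3333)·(2.3333) + (0.3333)·(0.3333)) / 5 = 17.3333/5 = 3.4667

S is symmetric (S[j,i] = S[i,j]). Assembling:

S = [[4.8, -0.6],
 [-0.6, 3.4667]]


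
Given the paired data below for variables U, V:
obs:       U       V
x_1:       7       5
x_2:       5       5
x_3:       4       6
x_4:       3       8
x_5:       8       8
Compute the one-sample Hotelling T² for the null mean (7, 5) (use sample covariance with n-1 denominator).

Step 1 — sample mean vector:
  mean(U) = (7 + 5 + 4 + 3 + 8) / 5 = 27/5 = 5.4
  mean(V) = (5 + 5 + 6 + 8 + 8) / 5 = 32/5 = 6.4
  x̄ = (5.4, 6.4),  deviation x̄ - mu_0 = (5.4, 6.4) - (7, 5) = (-1.6, 1.4).

Step 2 — sample covariance matrix, S[i,j] = (1/(n-1)) · Σ_k (x_{k,i} - mean_i) · (x_{k,j} - mean_j), divisor n-1 = 4:
  S[U,U] = ((1.6)·(1.6) + (-0.4)·(-0.4) + (-1.4)·(-1.4) + (-2.4)·(-2.4) + (2.6)·(2.6)) / 4 = 17.2/4 = 4.3
  S[U,V] = ((1.6)·(-1.4) + (-0.4)·(-1.4) + (-1.4)·(-0.4) + (-2.4)·(1.6) + (2.6)·(1.6)) / 4 = -0.8/4 = -0.2
  S[V,V] = ((-1.4)·(-1.4) + (-1.4)·(-1.4) + (-0.4)·(-0.4) + (1.6)·(1.6) + (1.6)·(1.6)) / 4 = 9.2/4 = 2.3
  S = [[4.3, -0.2],
 [-0.2, 2.3]].

Step 3 — invert S. det(S) = 4.3·2.3 - (-0.2)² = 9.85.
  S^{-1} = (1/det) · [[d, -b], [-b, a]] = [[0.2335, 0.0203],
 [0.0203, 0.4365]].

Step 4 — quadratic form (x̄ - mu_0)^T · S^{-1} · (x̄ - mu_0):
  S^{-1} · (x̄ - mu_0) = (-0.3452, 0.5787),
  (x̄ - mu_0)^T · [...] = (-1.6)·(-0.3452) + (1.4)·(0.5787) = 1.3624.

Step 5 — scale by n: T² = 5 · 1.3624 = 6.8122.

T² ≈ 6.8122


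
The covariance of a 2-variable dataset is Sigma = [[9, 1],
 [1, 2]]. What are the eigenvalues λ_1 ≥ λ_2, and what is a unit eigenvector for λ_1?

Step 1 — characteristic polynomial of 2×2 Sigma:
  det(Sigma - λI) = λ² - trace · λ + det = 0.
  trace = 9 + 2 = 11, det = 9·2 - (1)² = 17.
Step 2 — discriminant:
  Δ = trace² - 4·det = 121 - 68 = 53.
Step 3 — eigenvalues:
  λ = (trace ± √Δ)/2 = (11 ± 7.2801)/2,
  λ_1 = 9.1401,  λ_2 = 1.8599.

Step 4 — unit eigenvector for λ_1: solve (Sigma - λ_1 I)v = 0. First row:
  (9 - 9.1401)·v_x + (1)·v_y = 0, i.e. (-0.1401)·v_x + (1)·v_y = 0,
  so v ∝ (b, λ_1 - a) = (1, 0.1401) = u.
  ||u|| = √((1)² + (0.1401)²) = √(1.0196) ≈ 1.0098,
  v_1 = u/||u|| ≈ (0.9903, 0.1387) (||v_1|| = 1).

λ_1 = 9.1401,  λ_2 = 1.8599;  v_1 ≈ (0.9903, 0.1387)


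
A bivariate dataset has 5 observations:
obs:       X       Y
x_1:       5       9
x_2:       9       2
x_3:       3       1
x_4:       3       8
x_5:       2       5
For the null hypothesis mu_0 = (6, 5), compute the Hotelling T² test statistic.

Step 1 — sample mean vector:
  mean(X) = (5 + 9 + 3 + 3 + 2) / 5 = 22/5 = 4.4
  mean(Y) = (9 + 2 + 1 + 8 + 5) / 5 = 25/5 = 5
  x̄ = (4.4, 5),  deviation x̄ - mu_0 = (4.4, 5) - (6, 5) = (-1.6, 0).

Step 2 — sample covariance matrix, S[i,j] = (1/(n-1)) · Σ_k (x_{k,i} - mean_i) · (x_{k,j} - mean_j), divisor n-1 = 4:
  S[X,X] = ((0.6)·(0.6) + (4.6)·(4.6) + (-1.4)·(-1.4) + (-1.4)·(-1.4) + (-2.4)·(-2.4)) / 4 = 31.2/4 = 7.8
  S[X,Y] = ((0.6)·(4) + (4.6)·(-3) + (-1.4)·(-4) + (-1.4)·(3) + (-2.4)·(0)) / 4 = -10/4 = -2.5
  S[Y,Y] = ((4)·(4) + (-3)·(-3) + (-4)·(-4) + (3)·(3) + (0)·(0)) / 4 = 50/4 = 12.5
  S = [[7.8, -2.5],
 [-2.5, 12.5]].

Step 3 — invert S. det(S) = 7.8·12.5 - (-2.5)² = 91.25.
  S^{-1} = (1/det) · [[d, -b], [-b, a]] = [[0.137, 0.0274],
 [0.0274, 0.0855]].

Step 4 — quadratic form (x̄ - mu_0)^T · S^{-1} · (x̄ - mu_0):
  S^{-1} · (x̄ - mu_0) = (-0.2192, -0.0438),
  (x̄ - mu_0)^T · [...] = (-1.6)·(-0.2192) + (0)·(-0.0438) = 0.3507.

Step 5 — scale by n: T² = 5 · 0.3507 = 1.7534.

T² ≈ 1.7534


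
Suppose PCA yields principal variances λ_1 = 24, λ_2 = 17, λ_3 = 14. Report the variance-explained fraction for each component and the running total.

Step 1 — total variance = trace(Sigma) = Σ λ_i = 24 + 17 + 14 = 55.

Step 2 — fraction explained by component i = λ_i / Σ λ:
  PC1: 24/55 = 0.4364
  PC2: 17/55 = 0.3091
  PC3: 14/55 = 0.2545

Step 3 — cumulative fraction after k components = (λ_1 + ... + λ_k) / Σ λ:
  k = 1: 24/55 = 0.4364
  k = 2: (24 + 17)/55 = 41/55 = 0.7455
  k = 3: (24 + 17 + 14)/55 = 55/55 = 1

Summary (fraction, with percent):

explained: PC1 0.4364 (43.64%), PC2 0.3091 (30.91%), PC3 0.2545 (25.45%);  cumulative: 0.4364, 0.7455, 1


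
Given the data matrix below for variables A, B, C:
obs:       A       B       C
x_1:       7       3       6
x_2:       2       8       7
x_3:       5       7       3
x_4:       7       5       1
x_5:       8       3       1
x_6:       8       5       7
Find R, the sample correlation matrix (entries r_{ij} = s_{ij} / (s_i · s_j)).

Step 1 — column means:
  mean(A) = (7 + 2 + 5 + 7 + 8 + 8) / 6 = 37/6 = 6.1667
  mean(B) = (3 + 8 + 7 + 5 + 3 + 5) / 6 = 31/6 = 5.1667
  mean(C) = (6 + 7 + 3 + 1 + 1 + 7) / 6 = 25/6 = 4.1667

Step 2 — sample variances and covariances s[i,j] = (1/(n-1)) · Σ_k (x_{k,i} - mean_i) · (x_{k,j} - mean_j), with n-1 = 5:
  s[A,A] = ((0.8333)·(0.8333) + (-4.1667)·(-4.1667) + (-1.1667)·(-1.1667) + (0.8333)·(0.8333) + (1.8333)·(1.8333) + (1.8333)·(1.8333)) / 5 = 26.8333/5 = 5.3667
  s[A,B] = ((0.8333)·(-2.1667) + (-4.1667)·(2.8333) + (-1.1667)·(1.8333) + (0.8333)·(-0.1667) + (1.8333)·(-2.1667) + (1.8333)·(-0.1667)) / 5 = -20.1667/5 = -4.0333
  s[A,C] = ((0.8333)·(1.8333) + (-4.1667)·(2.8333) + (-1.1667)·(-1.1667) + (0.8333)·(-3.1667) + (1.8333)·(-3.1667) + (1.8333)·(2.8333)) / 5 = -12.1667/5 = -2.4333
  s[B,B] = ((-2.1667)·(-2.1667) + (2.8333)·(2.8333) + (1.8333)·(1.8333) + (-0.1667)·(-0.1667) + (-2.1667)·(-2.1667) + (-0.1667)·(-0.1667)) / 5 = 20.8333/5 = 4.1667
  s[B,C] = ((-2.1667)·(1.8333) + (2.8333)·(2.8333) + (1.8333)·(-1.1667) + (-0.1667)·(-3.1667) + (-2.1667)·(-3.1667) + (-0.1667)·(2.8333)) / 5 = 8.8333/5 = 1.7667
  s[C,C] = ((1.8333)·(1.8333) + (2.8333)·(2.8333) + (-1.1667)·(-1.1667) + (-3.1667)·(-3.1667) + (-3.1667)·(-3.1667) + (2.8333)·(2.8333)) / 5 = 40.8333/5 = 8.1667
  Sample standard deviations s_i = √(s[i,i]):
  s(A) = √(5.3667) = 2.3166
  s(B) = √(4.1667) = 2.0412
  s(C) = √(8.1667) = 2.8577

Step 3 — r_{ij} = s_{ij} / (s_i · s_j):
  r[A,A] = 1 (diagonal).
  r[A,B] = -4.0333 / (2.3166 · 2.0412) = -4.0333 / 4.7288 = -0.8529
  r[A,C] = -2.4333 / (2.3166 · 2.8577) = -2.4333 / 6.6203 = -0.3676
  r[B,B] = 1 (diagonal).
  r[B,C] = 1.7667 / (2.0412 · 2.8577) = 1.7667 / 5.8333 = 0.3029
  r[C,C] = 1 (diagonal).

R is symmetric with unit diagonal. Assembling:

R = [[1, -0.8529, -0.3676],
 [-0.8529, 1, 0.3029],
 [-0.3676, 0.3029, 1]]


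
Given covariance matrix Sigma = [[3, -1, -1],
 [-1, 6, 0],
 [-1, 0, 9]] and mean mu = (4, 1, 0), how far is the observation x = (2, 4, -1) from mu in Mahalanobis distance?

Step 1 — centre the observation: (x - mu) = (-2, 3, -1).

Step 2 — invert Sigma (cofactor / det for 3×3, or solve directly):
  Sigma^{-1} = [[0.3673, 0.0612, 0.0408],
 [0.0612, 0.1769, 0.0068],
 [0.0408, 0.0068, 0.1156]].

Step 3 — form the quadratic (x - mu)^T · Sigma^{-1} · (x - mu):
  Sigma^{-1} · (x - mu) = (-0.5918, 0.4014, -0.1769).
  (x - mu)^T · [Sigma^{-1} · (x - mu)] = (-2)·(-0.5918) + (3)·(0.4014) + (-1)·(-0.1769) = 2.5646.

Step 4 — take square root: d = √(2.5646) ≈ 1.6014.

d(x, mu) = √(2.5646) ≈ 1.6014


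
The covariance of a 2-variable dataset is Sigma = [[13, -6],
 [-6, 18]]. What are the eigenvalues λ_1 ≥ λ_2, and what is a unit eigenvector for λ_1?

Step 1 — characteristic polynomial of 2×2 Sigma:
  det(Sigma - λI) = λ² - trace · λ + det = 0.
  trace = 13 + 18 = 31, det = 13·18 - (-6)² = 198.
Step 2 — discriminant:
  Δ = trace² - 4·det = 961 - 792 = 169.
Step 3 — eigenvalues:
  λ = (trace ± √Δ)/2 = (31 ± 13)/2,
  λ_1 = 22,  λ_2 = 9.

Step 4 — unit eigenvector for λ_1: solve (Sigma - λ_1 I)v = 0. First row:
  (13 - 22)·v_x + (-6)·v_y = 0, i.e. (-9)·v_x + (-6)·v_y = 0,
  so v ∝ (b, λ_1 - a) = (-6, 9); multiply by -1 so the first entry is positive: u = (6, -9).
  ||u|| = √((6)² + (-9)²) = √(117) ≈ 10.8167,
  v_1 = u/||u|| ≈ (0.5547, -0.8321) (||v_1|| = 1).

λ_1 = 22,  λ_2 = 9;  v_1 ≈ (0.5547, -0.8321)
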